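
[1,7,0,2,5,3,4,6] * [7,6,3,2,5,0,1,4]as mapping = [0→6,1→4,2→7,3→3,4→0,5→2,6→5,7→1]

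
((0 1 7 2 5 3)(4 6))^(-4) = (0 7 5)(1 2 3)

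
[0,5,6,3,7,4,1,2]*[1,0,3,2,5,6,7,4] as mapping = [0→1,1→6,2→7,3→2,4→4,5→5,6→0,7→3] 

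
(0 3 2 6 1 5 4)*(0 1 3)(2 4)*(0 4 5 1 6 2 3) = (0 4 6)(3 5)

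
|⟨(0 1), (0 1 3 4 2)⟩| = 120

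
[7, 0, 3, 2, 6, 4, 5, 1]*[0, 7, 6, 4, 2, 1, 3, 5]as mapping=[0→5, 1→0, 2→4, 3→6, 4→3, 5→2, 6→1, 7→7]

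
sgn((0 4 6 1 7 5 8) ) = 1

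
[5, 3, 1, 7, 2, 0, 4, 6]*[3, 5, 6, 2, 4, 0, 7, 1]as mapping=[0→0, 1→2, 2→5, 3→1, 4→6, 5→3, 6→4, 7→7]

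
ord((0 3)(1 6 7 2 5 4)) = 6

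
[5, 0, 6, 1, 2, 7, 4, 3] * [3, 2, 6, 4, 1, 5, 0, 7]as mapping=[0→5, 1→3, 2→0, 3→2, 4→6, 5→7, 6→1, 7→4]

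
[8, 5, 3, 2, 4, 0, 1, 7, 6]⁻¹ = [5, 6, 3, 2, 4, 1, 8, 7, 0]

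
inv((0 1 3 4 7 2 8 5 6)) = (0 6 5 8 2 7 4 3 1)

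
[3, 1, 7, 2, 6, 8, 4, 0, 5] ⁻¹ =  [7, 1, 3, 0, 6, 8, 4, 2, 5] 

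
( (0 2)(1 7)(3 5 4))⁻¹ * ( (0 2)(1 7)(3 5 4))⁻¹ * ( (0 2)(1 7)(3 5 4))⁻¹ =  (0 2)(1 7)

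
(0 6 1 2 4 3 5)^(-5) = (0 1 4 5 6 2 3)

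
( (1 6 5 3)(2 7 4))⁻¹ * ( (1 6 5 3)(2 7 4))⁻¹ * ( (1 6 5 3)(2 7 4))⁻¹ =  (1 6 5 3)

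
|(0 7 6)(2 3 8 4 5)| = 15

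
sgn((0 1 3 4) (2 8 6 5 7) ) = -1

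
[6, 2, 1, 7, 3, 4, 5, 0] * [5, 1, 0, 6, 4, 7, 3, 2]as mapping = [0→3, 1→0, 2→1, 3→2, 4→6, 5→4, 6→7, 7→5]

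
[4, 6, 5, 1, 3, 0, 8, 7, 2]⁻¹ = [5, 3, 8, 4, 0, 2, 1, 7, 6]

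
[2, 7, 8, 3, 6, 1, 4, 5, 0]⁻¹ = [8, 5, 0, 3, 6, 7, 4, 1, 2]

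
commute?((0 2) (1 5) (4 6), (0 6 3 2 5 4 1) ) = no:(0 2) (1 5) (4 6) * (0 6 3 2 5 4 1) = (0 5) (1 4 3 2 6), (0 6 3 2 5 4 1) * (0 2) (1 5) (4 6) = (0 4 5 6 3) (1 2) 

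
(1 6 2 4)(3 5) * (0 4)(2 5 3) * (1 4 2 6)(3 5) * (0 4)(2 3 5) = (0 3 2 4)(5 6)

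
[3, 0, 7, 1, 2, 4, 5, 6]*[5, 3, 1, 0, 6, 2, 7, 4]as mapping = [0→0, 1→5, 2→4, 3→3, 4→1, 5→6, 6→2, 7→7]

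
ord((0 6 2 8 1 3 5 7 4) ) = 9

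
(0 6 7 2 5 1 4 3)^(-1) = (0 3 4 1 5 2 7 6)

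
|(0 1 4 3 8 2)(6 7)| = 6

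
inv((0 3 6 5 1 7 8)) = (0 8 7 1 5 6 3)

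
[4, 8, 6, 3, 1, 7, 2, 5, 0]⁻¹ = [8, 4, 6, 3, 0, 7, 2, 5, 1]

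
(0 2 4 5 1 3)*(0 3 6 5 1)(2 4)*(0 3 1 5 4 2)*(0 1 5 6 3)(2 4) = (0 4 6 2 1 3 5)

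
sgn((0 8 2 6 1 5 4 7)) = -1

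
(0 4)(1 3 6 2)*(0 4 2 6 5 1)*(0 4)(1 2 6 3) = (0 6 3 5 2 4)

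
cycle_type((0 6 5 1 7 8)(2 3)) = 2.6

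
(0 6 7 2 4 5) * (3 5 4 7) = (0 6 3 5)(2 7)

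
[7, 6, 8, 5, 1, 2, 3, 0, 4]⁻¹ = [7, 4, 5, 6, 8, 3, 1, 0, 2]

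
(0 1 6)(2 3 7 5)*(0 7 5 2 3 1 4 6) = (0 4 6 7 2 1)(3 5)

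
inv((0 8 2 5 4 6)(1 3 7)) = (0 6 4 5 2 8)(1 7 3)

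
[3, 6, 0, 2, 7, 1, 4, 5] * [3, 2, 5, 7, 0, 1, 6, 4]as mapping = [0→7, 1→6, 2→3, 3→5, 4→4, 5→2, 6→0, 7→1]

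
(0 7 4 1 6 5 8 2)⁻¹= (0 2 8 5 6 1 4 7)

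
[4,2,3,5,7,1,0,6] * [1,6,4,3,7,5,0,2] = [7,4,3,5,2,6,1,0]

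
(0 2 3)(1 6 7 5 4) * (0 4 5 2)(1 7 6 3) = (1 3 4 7 2)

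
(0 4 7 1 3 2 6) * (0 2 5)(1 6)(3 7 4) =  (0 3 5)(1 7 6 2)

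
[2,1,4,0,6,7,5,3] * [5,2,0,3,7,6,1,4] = [0,2,7,5,1,4,6,3]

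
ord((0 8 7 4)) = 4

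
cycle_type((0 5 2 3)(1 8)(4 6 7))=2.3.4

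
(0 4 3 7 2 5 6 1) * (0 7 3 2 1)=(0 4 2 5 6) (1 7) 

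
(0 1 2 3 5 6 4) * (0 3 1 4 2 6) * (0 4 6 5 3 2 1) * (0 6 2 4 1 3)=(0 2 6 3)(1 5)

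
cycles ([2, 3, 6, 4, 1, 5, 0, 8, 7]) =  (0 2 6)(1 3 4)(7 8)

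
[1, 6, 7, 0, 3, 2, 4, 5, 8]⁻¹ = [3, 0, 5, 4, 6, 7, 1, 2, 8]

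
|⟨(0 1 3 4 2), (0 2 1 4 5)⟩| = 360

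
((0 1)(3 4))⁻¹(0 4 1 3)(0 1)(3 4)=(0 4 1 3)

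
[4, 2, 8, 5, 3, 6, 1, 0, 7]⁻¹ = [7, 6, 1, 4, 0, 3, 5, 8, 2]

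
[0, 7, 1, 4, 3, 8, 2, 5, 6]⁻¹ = [0, 2, 6, 4, 3, 7, 8, 1, 5]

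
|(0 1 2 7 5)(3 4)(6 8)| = 10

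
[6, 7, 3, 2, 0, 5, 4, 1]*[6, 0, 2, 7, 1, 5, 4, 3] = [4, 3, 7, 2, 6, 5, 1, 0]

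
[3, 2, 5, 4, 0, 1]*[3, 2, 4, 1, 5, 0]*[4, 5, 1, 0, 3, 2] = [5, 3, 4, 2, 0, 1]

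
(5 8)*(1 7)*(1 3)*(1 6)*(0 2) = (0 2)(1 7 3 6)(5 8)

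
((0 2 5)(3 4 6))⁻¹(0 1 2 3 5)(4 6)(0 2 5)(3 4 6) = (0 2 1 5 4)(3 6)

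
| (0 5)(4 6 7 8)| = 4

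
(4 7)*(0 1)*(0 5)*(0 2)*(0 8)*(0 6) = (0 1 5 2 8 6)(4 7)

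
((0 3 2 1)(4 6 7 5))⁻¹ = (0 1 2 3)(4 5 7 6)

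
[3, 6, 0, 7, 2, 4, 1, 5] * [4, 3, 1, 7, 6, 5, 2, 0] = [7, 2, 4, 0, 1, 6, 3, 5]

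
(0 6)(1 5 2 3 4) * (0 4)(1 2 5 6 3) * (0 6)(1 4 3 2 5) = (0 2 4 5 1)(3 6)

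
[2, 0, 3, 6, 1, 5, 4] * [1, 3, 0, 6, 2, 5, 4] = [0, 1, 6, 4, 3, 5, 2]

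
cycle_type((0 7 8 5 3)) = 5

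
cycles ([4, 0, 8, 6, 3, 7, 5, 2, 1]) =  (0 4 3 6 5 7 2 8 1)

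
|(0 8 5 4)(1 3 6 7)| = 4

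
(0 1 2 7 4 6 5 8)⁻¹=(0 8 5 6 4 7 2 1)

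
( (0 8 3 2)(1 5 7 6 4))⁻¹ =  (0 2 3 8)(1 4 6 7 5)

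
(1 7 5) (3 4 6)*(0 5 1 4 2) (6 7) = (0 5 4 7 1 6 3 2) 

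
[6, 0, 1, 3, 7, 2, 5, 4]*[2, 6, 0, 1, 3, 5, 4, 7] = [4, 2, 6, 1, 7, 0, 5, 3]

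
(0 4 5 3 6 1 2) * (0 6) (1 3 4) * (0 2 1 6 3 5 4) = (0 6 5) (2 3) 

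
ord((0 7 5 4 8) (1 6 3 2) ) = 20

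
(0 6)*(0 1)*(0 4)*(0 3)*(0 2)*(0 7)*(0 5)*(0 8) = (0 6 1 4 3 2 7 5 8) 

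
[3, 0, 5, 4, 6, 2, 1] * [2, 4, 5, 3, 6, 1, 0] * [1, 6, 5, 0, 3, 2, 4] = [0, 5, 6, 4, 1, 2, 3]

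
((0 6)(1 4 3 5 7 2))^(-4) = (1 3 7)(2 4 5)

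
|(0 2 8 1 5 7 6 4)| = 8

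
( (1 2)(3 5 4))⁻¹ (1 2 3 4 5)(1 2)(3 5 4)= (1 5 3 4 2)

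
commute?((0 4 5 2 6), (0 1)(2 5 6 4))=no:(0 4 5 2 6)*(0 1)(2 5 6 4)=(0 2 4 6 1), (0 1)(2 5 6 4)*(0 4 5 2 6)=(0 1 4 6 5)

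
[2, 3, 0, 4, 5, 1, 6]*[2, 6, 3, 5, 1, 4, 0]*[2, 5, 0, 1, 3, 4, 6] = [1, 4, 0, 5, 3, 6, 2]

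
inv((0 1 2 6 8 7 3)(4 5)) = (0 3 7 8 6 2 1)(4 5)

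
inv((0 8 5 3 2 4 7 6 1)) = (0 1 6 7 4 2 3 5 8)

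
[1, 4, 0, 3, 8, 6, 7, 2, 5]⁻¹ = [2, 0, 7, 3, 1, 8, 5, 6, 4]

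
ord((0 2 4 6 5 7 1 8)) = 8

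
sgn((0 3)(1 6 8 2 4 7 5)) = -1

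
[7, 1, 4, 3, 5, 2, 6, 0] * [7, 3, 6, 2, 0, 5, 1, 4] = [4, 3, 0, 2, 5, 6, 1, 7]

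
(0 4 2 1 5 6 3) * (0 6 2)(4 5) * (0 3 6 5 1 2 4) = (0 1)(3 5 4)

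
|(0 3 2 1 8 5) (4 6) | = 6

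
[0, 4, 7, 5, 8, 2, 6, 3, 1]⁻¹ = [0, 8, 5, 7, 1, 3, 6, 2, 4]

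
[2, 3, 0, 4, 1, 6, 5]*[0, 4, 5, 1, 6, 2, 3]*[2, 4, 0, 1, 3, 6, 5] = [6, 4, 2, 5, 3, 1, 0]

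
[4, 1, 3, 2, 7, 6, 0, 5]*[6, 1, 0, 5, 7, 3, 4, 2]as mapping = [0→7, 1→1, 2→5, 3→0, 4→2, 5→4, 6→6, 7→3]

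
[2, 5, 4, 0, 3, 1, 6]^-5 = [3, 5, 0, 4, 2, 1, 6]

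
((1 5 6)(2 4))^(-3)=(2 4)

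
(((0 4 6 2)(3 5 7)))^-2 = (0 6)(2 4)(3 5 7)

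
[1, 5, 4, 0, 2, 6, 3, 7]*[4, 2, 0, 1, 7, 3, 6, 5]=[2, 3, 7, 4, 0, 6, 1, 5]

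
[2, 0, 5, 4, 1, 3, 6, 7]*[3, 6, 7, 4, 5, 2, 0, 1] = [7, 3, 2, 5, 6, 4, 0, 1]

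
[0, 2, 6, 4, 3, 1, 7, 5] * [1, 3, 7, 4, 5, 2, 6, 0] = [1, 7, 6, 5, 4, 3, 0, 2]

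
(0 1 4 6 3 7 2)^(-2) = (0 7 6 1 2 3 4)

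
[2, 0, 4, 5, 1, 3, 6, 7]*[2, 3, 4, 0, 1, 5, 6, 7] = [4, 2, 1, 5, 3, 0, 6, 7]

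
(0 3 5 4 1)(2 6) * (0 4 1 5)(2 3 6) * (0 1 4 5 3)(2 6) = (0 2 6)(1 5 4 3)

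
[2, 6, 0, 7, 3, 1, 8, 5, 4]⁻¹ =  [2, 5, 0, 4, 8, 7, 1, 3, 6]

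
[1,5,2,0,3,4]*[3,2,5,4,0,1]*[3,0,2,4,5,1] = [2,0,1,4,5,3]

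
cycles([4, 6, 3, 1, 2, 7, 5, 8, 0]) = (0 4 2 3 1 6 5 7 8)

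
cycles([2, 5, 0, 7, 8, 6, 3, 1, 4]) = (0 2)(1 5 6 3 7)(4 8)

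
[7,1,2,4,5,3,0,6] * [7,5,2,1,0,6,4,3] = [3,5,2,0,6,1,7,4]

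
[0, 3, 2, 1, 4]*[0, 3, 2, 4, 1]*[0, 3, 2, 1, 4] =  [0, 4, 2, 1, 3]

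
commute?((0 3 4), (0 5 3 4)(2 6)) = no:(0 3 4)*(0 5 3 4)(2 6) = (0 4 5 3)(2 6), (0 5 3 4)(2 6)*(0 3 4) = (0 5 4 3)(2 6)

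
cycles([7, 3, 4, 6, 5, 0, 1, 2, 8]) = (0 7 2 4 5) (1 3 6) 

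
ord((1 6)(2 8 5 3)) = 4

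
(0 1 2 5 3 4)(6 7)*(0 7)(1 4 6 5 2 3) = (0 4 7 5 1 3 6)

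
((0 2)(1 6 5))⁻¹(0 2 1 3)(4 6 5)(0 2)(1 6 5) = (0 6 3 2)(1 4 5)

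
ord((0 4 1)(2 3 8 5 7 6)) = 6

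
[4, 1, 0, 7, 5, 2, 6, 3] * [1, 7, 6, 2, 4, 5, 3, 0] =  [4, 7, 1, 0, 5, 6, 3, 2]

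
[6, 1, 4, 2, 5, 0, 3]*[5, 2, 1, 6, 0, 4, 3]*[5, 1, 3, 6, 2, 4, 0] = [6, 3, 5, 1, 2, 4, 0]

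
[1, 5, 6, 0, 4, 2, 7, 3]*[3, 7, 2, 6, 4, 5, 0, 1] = [7, 5, 0, 3, 4, 2, 1, 6]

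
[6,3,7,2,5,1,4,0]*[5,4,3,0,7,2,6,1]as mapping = [0→6,1→0,2→1,3→3,4→2,5→4,6→7,7→5]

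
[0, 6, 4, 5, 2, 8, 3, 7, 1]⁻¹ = [0, 8, 4, 6, 2, 3, 1, 7, 5]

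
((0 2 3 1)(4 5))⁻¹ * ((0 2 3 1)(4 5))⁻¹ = (0 3)(1 2)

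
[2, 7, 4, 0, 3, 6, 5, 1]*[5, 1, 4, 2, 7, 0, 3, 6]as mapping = [0→4, 1→6, 2→7, 3→5, 4→2, 5→3, 6→0, 7→1]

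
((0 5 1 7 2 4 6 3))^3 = (0 7 6 5 2 3 1 4)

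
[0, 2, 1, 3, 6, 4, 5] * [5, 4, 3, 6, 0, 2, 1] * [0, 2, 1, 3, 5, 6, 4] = [6, 3, 5, 4, 2, 0, 1]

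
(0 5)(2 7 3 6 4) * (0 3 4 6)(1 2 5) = (0 1 2 7 4 5 3)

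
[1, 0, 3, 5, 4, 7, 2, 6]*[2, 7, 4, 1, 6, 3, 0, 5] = [7, 2, 1, 3, 6, 5, 4, 0]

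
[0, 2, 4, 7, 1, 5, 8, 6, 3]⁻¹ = [0, 4, 1, 8, 2, 5, 7, 3, 6]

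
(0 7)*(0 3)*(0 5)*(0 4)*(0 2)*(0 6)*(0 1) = (0 7 3 5 4 2 6 1)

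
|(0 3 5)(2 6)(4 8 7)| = 6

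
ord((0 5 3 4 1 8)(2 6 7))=6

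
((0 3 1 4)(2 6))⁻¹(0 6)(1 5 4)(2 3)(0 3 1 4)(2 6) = (0 4 5)(1 6)(2 3)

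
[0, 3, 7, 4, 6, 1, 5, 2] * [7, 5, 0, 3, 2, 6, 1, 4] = [7, 3, 4, 2, 1, 5, 6, 0]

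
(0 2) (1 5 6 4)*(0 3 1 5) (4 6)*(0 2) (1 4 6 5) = (1 2 3 4) (5 6) 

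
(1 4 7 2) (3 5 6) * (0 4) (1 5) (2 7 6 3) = (0 4 6 2 5 3 1) 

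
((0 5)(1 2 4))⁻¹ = (0 5)(1 4 2)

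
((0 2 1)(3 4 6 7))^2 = (0 1 2)(3 6)(4 7)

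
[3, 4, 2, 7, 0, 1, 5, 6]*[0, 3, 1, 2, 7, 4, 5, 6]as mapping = [0→2, 1→7, 2→1, 3→6, 4→0, 5→3, 6→4, 7→5]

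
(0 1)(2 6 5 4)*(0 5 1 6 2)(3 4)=(0 6 1 5 3 4)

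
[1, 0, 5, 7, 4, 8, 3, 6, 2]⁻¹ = [1, 0, 8, 6, 4, 2, 7, 3, 5]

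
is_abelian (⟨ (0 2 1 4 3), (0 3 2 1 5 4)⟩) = no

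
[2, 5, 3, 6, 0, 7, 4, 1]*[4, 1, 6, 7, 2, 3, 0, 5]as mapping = [0→6, 1→3, 2→7, 3→0, 4→4, 5→5, 6→2, 7→1]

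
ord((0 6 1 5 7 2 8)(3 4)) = 14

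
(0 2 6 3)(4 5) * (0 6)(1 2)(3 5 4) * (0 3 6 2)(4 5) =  (0 1)(2 3)(4 5 6)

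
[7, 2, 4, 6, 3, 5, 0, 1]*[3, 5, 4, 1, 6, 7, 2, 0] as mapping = [0→0, 1→4, 2→6, 3→2, 4→1, 5→7, 6→3, 7→5] 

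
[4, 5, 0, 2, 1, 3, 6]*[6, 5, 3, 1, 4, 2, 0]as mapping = [0→4, 1→2, 2→6, 3→3, 4→5, 5→1, 6→0]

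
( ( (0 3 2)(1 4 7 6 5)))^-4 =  (0 2 3)(1 4 7 6 5)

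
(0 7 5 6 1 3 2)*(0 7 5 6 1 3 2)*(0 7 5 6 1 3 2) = (0 6 2 5 3 7 1)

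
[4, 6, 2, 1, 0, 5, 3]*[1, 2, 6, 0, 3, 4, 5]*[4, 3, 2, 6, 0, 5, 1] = [6, 5, 1, 2, 3, 0, 4]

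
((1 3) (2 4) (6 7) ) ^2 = () 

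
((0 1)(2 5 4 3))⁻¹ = (0 1)(2 3 4 5)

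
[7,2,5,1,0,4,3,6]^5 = [2,7,6,0,1,3,4,5]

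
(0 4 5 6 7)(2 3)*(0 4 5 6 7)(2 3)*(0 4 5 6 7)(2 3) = (0 6 4 7 5)(2 3)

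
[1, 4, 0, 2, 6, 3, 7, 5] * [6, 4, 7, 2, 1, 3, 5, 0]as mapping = [0→4, 1→1, 2→6, 3→7, 4→5, 5→2, 6→0, 7→3]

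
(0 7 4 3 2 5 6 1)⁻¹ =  (0 1 6 5 2 3 4 7)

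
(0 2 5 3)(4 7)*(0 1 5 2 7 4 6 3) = (0 7 6 3 1 5)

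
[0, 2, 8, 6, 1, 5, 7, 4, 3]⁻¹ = [0, 4, 1, 8, 7, 5, 3, 6, 2]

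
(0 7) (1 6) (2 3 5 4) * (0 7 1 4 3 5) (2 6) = (0 1 2 5 3) (4 6) 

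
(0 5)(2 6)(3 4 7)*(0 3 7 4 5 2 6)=(0 2)(3 5)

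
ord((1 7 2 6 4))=5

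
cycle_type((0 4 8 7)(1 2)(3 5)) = 2^2.4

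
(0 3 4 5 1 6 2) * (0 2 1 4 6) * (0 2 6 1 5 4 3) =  (1 2 6 5 3)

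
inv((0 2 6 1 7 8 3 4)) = (0 4 3 8 7 1 6 2)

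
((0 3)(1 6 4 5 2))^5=(0 3)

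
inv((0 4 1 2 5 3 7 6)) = (0 6 7 3 5 2 1 4)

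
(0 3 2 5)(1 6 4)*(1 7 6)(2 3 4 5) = (0 4 7 6 5)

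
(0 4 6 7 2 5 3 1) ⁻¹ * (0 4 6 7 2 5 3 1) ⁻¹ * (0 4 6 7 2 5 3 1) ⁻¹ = (0 5 6 1 2 4 3 7) 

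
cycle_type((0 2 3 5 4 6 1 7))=8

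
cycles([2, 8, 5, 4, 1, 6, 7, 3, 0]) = (0 2 5 6 7 3 4 1 8)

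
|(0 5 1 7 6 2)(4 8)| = 6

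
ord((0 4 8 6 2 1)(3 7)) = 6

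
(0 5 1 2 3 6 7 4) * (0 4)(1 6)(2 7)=(0 5 6 2 3 1 7)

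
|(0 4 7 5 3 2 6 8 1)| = 9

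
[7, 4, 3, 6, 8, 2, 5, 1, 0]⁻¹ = [8, 7, 5, 2, 1, 6, 3, 0, 4]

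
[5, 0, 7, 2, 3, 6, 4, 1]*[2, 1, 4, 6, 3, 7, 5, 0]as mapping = [0→7, 1→2, 2→0, 3→4, 4→6, 5→5, 6→3, 7→1]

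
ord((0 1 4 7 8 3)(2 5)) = 6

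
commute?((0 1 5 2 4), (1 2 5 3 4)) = no:(0 1 5 2 4)*(1 2 5 3 4) = (0 2 1 3 4), (1 2 5 3 4)*(0 1 5 2 4) = (0 1 4 5 3)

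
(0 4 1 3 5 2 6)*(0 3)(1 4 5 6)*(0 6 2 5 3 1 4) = (0 3 2 4)(1 6)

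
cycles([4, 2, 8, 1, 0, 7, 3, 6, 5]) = (0 4)(1 2 8 5 7 6 3)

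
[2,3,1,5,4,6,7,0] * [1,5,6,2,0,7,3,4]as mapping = [0→6,1→2,2→5,3→7,4→0,5→3,6→4,7→1]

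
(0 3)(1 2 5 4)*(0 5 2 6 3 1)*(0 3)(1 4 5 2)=(0 4 3 2 1 6)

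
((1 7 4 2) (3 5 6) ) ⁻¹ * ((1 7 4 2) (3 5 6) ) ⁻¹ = (1 4) (2 7) (3 5 6) 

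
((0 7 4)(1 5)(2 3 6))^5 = (0 4 7)(1 5)(2 6 3)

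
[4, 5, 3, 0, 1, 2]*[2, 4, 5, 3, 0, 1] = [0, 1, 3, 2, 4, 5]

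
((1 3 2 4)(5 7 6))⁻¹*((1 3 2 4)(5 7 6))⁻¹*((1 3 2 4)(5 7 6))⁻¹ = (1 3 2 4)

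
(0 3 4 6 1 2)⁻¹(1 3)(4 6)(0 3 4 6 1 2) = (1 6)(2 4)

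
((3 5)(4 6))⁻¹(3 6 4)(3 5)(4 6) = (4 6 5)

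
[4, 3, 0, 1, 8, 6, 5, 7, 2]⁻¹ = [2, 3, 8, 1, 0, 6, 5, 7, 4]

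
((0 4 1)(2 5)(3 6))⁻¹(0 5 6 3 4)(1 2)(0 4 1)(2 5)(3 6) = (0 5)(1 4 2 3 6)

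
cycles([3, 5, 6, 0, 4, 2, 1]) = (0 3)(1 5 2 6)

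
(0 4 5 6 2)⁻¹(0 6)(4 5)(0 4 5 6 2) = (2 4)(5 6)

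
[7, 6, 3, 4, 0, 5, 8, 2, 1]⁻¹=[4, 8, 7, 2, 3, 5, 1, 0, 6]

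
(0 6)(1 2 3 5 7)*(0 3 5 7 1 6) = (1 2 5)(3 7 6)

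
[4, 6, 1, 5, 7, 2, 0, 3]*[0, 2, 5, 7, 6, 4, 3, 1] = [6, 3, 2, 4, 1, 5, 0, 7]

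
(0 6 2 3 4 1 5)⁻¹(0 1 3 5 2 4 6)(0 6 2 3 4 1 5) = (0 3 1 2 6 5 4)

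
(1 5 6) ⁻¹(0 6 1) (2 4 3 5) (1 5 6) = (0 1 5) (2 4 3 6) 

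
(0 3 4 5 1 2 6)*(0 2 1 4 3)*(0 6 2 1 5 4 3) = (0 6 1 5 3)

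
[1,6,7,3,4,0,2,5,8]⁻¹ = [5,0,6,3,4,7,1,2,8]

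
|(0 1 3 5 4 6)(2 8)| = 6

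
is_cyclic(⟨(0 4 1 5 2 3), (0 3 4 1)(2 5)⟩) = no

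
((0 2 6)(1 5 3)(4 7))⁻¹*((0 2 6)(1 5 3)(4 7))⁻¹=(0 2 6)(1 5 3)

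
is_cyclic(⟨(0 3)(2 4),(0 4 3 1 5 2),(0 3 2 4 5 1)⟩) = no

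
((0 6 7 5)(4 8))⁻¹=(0 5 7 6)(4 8)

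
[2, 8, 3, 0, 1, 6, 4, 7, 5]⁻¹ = [3, 4, 0, 2, 6, 8, 5, 7, 1]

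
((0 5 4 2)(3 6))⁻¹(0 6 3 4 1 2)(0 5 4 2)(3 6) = (0 5 3 6 2 1)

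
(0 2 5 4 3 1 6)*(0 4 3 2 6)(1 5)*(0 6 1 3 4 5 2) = (0 1 6 5 4)(2 3)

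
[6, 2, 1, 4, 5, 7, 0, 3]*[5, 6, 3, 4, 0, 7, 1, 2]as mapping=[0→1, 1→3, 2→6, 3→0, 4→7, 5→2, 6→5, 7→4]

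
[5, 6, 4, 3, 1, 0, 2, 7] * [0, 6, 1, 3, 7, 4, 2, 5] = [4, 2, 7, 3, 6, 0, 1, 5]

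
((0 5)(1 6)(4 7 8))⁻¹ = (0 5)(1 6)(4 8 7)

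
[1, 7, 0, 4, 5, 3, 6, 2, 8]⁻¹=[2, 0, 7, 5, 3, 4, 6, 1, 8]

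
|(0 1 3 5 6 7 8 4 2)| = 9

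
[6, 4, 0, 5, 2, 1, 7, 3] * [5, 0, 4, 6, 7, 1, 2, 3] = [2, 7, 5, 1, 4, 0, 3, 6]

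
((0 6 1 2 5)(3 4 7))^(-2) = (0 2 6 5 1)(3 4 7)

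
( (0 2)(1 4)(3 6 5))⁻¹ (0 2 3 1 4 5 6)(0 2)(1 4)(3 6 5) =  (0 6 4 1 3 5 2)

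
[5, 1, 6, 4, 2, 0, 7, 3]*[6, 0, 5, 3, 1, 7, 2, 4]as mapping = [0→7, 1→0, 2→2, 3→1, 4→5, 5→6, 6→4, 7→3]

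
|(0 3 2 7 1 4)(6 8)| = 6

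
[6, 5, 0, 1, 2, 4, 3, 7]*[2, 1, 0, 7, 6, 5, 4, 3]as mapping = [0→4, 1→5, 2→2, 3→1, 4→0, 5→6, 6→7, 7→3]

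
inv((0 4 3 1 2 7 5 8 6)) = (0 6 8 5 7 2 1 3 4)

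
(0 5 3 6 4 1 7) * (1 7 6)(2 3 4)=(0 5 4 7)(1 6 2 3)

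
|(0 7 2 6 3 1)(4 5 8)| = 6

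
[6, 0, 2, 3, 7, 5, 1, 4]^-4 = [1, 6, 2, 3, 4, 5, 0, 7]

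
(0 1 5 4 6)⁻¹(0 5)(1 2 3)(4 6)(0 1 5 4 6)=(0 6)(1 4)(2 3 5)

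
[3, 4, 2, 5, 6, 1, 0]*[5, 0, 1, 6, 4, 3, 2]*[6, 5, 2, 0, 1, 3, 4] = [4, 1, 5, 0, 2, 6, 3]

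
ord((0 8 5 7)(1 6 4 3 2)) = 20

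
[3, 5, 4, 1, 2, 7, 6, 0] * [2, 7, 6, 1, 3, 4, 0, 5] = [1, 4, 3, 7, 6, 5, 0, 2]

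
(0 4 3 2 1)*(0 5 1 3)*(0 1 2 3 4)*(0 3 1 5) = (0 3 1)(2 4 5)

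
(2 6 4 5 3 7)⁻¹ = (2 7 3 5 4 6)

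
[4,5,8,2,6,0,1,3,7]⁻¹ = [5,6,3,7,0,1,4,8,2]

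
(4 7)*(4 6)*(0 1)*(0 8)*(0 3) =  (0 1 8 3)(4 7 6)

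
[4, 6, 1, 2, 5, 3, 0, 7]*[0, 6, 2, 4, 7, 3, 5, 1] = [7, 5, 6, 2, 3, 4, 0, 1]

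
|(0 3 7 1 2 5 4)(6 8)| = 14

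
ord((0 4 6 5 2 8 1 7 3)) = 9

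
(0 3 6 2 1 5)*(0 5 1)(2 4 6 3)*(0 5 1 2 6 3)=(0 6 4 3)(1 2 5)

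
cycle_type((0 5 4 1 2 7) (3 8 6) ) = 3.6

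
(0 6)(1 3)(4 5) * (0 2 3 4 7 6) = (1 4 5 7 6 2 3)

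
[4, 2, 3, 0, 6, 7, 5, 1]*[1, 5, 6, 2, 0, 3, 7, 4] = [0, 6, 2, 1, 7, 4, 3, 5]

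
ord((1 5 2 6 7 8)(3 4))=6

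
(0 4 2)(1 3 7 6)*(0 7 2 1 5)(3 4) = (0 3 2 7 6 5)(1 4)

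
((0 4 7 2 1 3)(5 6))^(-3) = (0 2)(1 4)(3 7)(5 6)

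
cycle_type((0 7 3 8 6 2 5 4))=8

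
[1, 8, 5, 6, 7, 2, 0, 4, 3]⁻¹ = [6, 0, 5, 8, 7, 2, 3, 4, 1]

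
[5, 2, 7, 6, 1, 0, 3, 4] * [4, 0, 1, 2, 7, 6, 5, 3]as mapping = [0→6, 1→1, 2→3, 3→5, 4→0, 5→4, 6→2, 7→7]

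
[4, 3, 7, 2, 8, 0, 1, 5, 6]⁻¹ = [5, 6, 3, 1, 0, 7, 8, 2, 4]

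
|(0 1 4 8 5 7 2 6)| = 8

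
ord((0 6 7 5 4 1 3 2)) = 8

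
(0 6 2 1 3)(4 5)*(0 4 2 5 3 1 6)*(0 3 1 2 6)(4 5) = (0 3 5 6 4 1 2)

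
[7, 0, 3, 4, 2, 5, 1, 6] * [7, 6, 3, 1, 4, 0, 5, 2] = [2, 7, 1, 4, 3, 0, 6, 5]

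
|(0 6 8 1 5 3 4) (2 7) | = 14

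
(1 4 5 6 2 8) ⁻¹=(1 8 2 6 5 4) 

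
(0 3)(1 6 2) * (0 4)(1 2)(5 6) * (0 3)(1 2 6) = (1 5)(2 6)(3 4)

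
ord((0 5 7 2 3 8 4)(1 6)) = 14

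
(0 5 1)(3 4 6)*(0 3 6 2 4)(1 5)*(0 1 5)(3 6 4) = (0 5)(1 6 4 2 3)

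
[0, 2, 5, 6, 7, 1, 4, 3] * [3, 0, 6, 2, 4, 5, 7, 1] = [3, 6, 5, 7, 1, 0, 4, 2] 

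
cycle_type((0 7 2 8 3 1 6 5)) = 8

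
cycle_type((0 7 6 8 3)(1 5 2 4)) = 4.5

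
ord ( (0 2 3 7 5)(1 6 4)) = 15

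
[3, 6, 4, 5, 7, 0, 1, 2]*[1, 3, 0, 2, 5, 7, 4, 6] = [2, 4, 5, 7, 6, 1, 3, 0]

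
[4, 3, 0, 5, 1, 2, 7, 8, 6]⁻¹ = [2, 4, 5, 1, 0, 3, 8, 6, 7]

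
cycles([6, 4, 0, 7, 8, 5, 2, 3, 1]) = (0 6 2)(1 4 8)(3 7)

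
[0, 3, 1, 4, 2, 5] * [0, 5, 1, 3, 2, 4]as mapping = [0→0, 1→3, 2→5, 3→2, 4→1, 5→4]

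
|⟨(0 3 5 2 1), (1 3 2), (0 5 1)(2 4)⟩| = 720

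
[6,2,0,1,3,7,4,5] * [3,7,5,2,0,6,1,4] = [1,5,3,7,2,4,0,6]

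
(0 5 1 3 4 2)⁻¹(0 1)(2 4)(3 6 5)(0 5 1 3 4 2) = (0 2)(1 4 6)(3 5)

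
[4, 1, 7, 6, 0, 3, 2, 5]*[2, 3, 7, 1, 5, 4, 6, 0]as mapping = [0→5, 1→3, 2→0, 3→6, 4→2, 5→1, 6→7, 7→4]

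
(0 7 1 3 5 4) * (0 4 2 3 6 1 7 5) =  (0 5 2 3)(1 6)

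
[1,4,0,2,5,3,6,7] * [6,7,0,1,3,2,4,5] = [7,3,6,0,2,1,4,5]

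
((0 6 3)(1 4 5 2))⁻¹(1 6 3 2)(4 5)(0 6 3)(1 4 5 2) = (0 1 4 3)(2 5)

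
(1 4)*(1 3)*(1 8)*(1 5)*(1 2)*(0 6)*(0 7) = (0 6 7)(1 4 3 8 5 2)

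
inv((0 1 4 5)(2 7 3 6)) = (0 5 4 1)(2 6 3 7)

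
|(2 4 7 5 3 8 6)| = 7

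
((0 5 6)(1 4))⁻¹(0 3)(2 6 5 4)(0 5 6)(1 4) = (0 6 1 2)(3 5)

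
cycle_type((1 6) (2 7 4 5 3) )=2.5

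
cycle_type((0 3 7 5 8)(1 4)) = 2.5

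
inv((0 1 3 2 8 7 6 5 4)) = (0 4 5 6 7 8 2 3 1)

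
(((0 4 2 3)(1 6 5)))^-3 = (0 4 2 3)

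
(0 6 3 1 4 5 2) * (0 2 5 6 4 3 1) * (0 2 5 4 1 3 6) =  (0 1 6 3 2 5 4)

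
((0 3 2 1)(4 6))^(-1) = (0 1 2 3)(4 6)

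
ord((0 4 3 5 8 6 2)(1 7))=14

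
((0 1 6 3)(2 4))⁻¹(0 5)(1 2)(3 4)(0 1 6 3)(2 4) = (0 2)(1 5)(4 6)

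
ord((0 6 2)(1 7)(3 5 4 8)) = 12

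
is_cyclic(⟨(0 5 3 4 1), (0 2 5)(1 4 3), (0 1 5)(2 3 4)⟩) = no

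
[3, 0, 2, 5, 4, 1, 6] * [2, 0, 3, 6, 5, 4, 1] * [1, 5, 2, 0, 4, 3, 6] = [6, 2, 0, 4, 3, 1, 5]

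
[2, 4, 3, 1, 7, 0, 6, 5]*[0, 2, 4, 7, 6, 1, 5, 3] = [4, 6, 7, 2, 3, 0, 5, 1]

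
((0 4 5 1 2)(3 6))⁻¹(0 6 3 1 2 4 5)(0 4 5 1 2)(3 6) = (0 5 1 4 3 6 2)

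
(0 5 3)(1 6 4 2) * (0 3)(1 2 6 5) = (0 1 5)(4 6)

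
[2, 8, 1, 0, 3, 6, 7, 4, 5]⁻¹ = [3, 2, 0, 4, 7, 8, 5, 6, 1]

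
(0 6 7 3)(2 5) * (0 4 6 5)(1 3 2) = (0 5 1 3 4 6 7 2)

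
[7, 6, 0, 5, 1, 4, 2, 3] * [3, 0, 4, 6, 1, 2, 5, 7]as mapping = [0→7, 1→5, 2→3, 3→2, 4→0, 5→1, 6→4, 7→6]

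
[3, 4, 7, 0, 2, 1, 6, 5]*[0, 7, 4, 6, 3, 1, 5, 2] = [6, 3, 2, 0, 4, 7, 5, 1]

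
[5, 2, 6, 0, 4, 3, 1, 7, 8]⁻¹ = [3, 6, 1, 5, 4, 0, 2, 7, 8]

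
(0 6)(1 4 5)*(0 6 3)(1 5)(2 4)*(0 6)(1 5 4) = (0 3 6)(1 2)(4 5)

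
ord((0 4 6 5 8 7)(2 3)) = 6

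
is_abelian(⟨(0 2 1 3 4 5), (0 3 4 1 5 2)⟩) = no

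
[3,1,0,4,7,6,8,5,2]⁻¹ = [2,1,8,0,3,7,5,4,6]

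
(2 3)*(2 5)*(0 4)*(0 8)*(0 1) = (0 4 8 1)(2 3 5)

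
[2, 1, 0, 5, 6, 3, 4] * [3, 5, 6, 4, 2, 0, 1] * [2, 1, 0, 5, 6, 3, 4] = [4, 3, 5, 2, 1, 6, 0]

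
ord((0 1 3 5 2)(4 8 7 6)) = 20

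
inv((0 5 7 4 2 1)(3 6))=(0 1 2 4 7 5)(3 6)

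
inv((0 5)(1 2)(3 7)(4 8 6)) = (0 5)(1 2)(3 7)(4 6 8)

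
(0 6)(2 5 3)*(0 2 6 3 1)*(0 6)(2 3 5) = (0 5 1 6 3)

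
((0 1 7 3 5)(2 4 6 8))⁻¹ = (0 5 3 7 1)(2 8 6 4)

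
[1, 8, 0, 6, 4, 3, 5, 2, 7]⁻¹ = [2, 0, 7, 5, 4, 6, 3, 8, 1]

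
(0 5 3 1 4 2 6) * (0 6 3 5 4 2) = (0 4)(1 2 3)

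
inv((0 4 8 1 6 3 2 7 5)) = (0 5 7 2 3 6 1 8 4)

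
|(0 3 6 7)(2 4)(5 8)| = 4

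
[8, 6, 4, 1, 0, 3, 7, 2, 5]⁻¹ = [4, 3, 7, 5, 2, 8, 1, 6, 0]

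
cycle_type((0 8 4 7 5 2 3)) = 7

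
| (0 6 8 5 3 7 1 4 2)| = 9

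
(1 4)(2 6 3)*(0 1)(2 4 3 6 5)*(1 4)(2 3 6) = (0 4)(1 6 2 5 3)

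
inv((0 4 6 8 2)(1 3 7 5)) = (0 2 8 6 4)(1 5 7 3)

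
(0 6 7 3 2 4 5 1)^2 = (0 7 2 5)(1 6 3 4)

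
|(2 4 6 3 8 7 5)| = 7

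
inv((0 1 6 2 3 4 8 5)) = (0 5 8 4 3 2 6 1)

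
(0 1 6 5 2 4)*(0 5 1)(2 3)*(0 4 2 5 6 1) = (0 4 6)(3 5)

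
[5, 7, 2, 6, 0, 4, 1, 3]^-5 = [5, 6, 2, 7, 0, 4, 3, 1]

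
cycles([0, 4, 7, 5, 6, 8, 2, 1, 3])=(1 4 6 2 7)(3 5 8)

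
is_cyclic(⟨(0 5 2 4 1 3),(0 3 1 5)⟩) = no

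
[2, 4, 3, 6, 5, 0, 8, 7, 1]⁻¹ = [5, 8, 0, 2, 1, 4, 3, 7, 6]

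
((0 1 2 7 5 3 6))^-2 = (0 3 7 1 6 5 2)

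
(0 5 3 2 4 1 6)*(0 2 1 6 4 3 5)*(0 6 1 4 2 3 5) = (0 6 3 4 1 2 5)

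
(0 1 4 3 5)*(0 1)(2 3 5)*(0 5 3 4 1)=(0 5)(2 4 3)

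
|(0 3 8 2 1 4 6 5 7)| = 9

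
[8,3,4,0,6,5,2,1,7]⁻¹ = [3,7,6,1,2,5,4,8,0]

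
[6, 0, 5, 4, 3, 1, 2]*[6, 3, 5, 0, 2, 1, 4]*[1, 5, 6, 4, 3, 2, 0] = [3, 0, 5, 6, 1, 4, 2]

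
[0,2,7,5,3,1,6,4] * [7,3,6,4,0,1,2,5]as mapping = [0→7,1→6,2→5,3→1,4→4,5→3,6→2,7→0]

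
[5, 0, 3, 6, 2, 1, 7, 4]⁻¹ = [1, 5, 4, 2, 7, 0, 3, 6]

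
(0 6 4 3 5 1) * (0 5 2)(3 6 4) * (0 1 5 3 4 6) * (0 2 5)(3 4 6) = (0 3 5)(1 4 2)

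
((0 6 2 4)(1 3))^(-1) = (0 4 2 6)(1 3)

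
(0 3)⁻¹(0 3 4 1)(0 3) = (0 4 1 3)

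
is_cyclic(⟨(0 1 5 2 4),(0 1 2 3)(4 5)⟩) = no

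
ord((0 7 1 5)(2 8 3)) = 12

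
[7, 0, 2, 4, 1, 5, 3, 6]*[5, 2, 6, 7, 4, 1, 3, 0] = [0, 5, 6, 4, 2, 1, 7, 3]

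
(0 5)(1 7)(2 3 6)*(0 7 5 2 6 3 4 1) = (0 2 4 1 5 7)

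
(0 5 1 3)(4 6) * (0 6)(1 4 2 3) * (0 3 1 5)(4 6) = (1 5 6 2)(3 4)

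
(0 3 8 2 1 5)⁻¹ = (0 5 1 2 8 3)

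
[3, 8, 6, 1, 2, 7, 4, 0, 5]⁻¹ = [7, 3, 4, 0, 6, 8, 2, 5, 1]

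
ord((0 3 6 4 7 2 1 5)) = 8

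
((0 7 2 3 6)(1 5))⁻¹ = (0 6 3 2 7)(1 5)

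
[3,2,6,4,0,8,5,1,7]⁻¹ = [4,7,1,0,3,6,2,8,5]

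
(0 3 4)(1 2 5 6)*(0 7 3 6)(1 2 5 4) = (0 6 2 4 7 3 1 5)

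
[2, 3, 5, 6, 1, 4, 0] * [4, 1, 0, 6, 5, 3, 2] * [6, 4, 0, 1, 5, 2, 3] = [6, 3, 1, 0, 4, 2, 5]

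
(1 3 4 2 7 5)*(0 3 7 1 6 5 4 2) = (0 3 2 1 7 4)(5 6)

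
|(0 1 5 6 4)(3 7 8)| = 15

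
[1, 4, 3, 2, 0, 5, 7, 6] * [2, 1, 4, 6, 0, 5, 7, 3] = [1, 0, 6, 4, 2, 5, 3, 7]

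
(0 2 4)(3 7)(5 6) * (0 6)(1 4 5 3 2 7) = (0 7 2 5)(1 4 6 3)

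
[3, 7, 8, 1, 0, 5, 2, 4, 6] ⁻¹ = [4, 3, 6, 0, 7, 5, 8, 1, 2] 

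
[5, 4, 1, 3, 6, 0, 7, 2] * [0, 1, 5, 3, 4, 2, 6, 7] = [2, 4, 1, 3, 6, 0, 7, 5]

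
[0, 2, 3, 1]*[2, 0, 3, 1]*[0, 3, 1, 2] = [1, 2, 3, 0]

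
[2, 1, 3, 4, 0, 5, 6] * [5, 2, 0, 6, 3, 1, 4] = [0, 2, 6, 3, 5, 1, 4]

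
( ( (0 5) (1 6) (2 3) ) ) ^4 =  () 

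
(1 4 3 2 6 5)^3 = (1 2)(3 5)(4 6)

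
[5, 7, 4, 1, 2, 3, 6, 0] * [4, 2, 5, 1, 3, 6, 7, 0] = [6, 0, 3, 2, 5, 1, 7, 4]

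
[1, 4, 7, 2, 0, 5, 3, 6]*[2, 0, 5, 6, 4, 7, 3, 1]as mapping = [0→0, 1→4, 2→1, 3→5, 4→2, 5→7, 6→6, 7→3]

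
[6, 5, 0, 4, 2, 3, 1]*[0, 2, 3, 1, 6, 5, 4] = [4, 5, 0, 6, 3, 1, 2]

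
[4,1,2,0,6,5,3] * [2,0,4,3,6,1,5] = [6,0,4,2,5,1,3]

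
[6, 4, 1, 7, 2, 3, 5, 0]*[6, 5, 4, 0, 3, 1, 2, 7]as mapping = [0→2, 1→3, 2→5, 3→7, 4→4, 5→0, 6→1, 7→6]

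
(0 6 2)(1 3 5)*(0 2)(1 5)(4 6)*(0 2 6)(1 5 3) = (0 4)(2 6)(3 5)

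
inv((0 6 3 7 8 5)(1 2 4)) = (0 5 8 7 3 6)(1 4 2)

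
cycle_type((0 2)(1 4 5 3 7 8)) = 2.6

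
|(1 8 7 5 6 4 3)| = 7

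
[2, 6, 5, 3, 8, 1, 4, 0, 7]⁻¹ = [7, 5, 0, 3, 6, 2, 1, 8, 4]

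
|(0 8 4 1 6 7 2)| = 7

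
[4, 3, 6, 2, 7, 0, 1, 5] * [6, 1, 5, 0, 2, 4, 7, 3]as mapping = [0→2, 1→0, 2→7, 3→5, 4→3, 5→6, 6→1, 7→4]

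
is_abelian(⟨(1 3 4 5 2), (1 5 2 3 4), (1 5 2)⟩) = no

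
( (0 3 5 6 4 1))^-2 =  (0 4 5)(1 6 3)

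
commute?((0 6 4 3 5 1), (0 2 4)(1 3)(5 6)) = no:(0 6 4 3 5 1)*(0 2 4)(1 3)(5 6) = (0 5 3 6)(1 2 4), (0 2 4)(1 3)(5 6)*(0 6 4 3 5 1) = (0 2 3)(1 5 4 6)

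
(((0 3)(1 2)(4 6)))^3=(0 3)(1 2)(4 6)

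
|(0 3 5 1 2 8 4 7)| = 8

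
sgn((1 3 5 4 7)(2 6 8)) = 1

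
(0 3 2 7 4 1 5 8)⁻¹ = (0 8 5 1 4 7 2 3)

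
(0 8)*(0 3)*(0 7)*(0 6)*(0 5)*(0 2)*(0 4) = (0 8 3 7 6 5 2 4)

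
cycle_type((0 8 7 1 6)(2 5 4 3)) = 4.5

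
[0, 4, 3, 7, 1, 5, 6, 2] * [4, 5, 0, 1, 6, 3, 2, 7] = [4, 6, 1, 7, 5, 3, 2, 0]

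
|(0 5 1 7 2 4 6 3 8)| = 9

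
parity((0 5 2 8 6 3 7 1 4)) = even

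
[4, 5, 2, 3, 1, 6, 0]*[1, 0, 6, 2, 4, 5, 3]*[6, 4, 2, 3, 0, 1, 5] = [0, 1, 5, 2, 6, 3, 4]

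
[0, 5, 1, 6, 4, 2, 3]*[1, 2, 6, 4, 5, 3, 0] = [1, 3, 2, 0, 5, 6, 4]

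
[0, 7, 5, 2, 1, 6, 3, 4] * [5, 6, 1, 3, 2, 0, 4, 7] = [5, 7, 0, 1, 6, 4, 3, 2]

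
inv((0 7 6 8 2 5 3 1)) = (0 1 3 5 2 8 6 7)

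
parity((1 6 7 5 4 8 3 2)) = odd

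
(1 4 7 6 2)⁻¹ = (1 2 6 7 4)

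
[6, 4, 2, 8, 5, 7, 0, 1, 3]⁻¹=[6, 7, 2, 8, 1, 4, 0, 5, 3]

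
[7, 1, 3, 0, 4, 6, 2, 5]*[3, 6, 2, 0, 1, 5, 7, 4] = [4, 6, 0, 3, 1, 7, 2, 5]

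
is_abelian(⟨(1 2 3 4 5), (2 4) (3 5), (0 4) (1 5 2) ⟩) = no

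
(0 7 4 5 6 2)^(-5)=(0 7 4 5 6 2)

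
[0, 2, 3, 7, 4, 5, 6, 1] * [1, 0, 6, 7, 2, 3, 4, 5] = [1, 6, 7, 5, 2, 3, 4, 0]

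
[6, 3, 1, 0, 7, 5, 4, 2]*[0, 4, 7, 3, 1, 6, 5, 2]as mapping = [0→5, 1→3, 2→4, 3→0, 4→2, 5→6, 6→1, 7→7]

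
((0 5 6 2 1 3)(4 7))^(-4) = (0 6 1)(2 3 5)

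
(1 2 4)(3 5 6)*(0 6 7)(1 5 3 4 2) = (0 6 4 5 7)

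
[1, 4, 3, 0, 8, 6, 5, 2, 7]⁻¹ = [3, 0, 7, 2, 1, 6, 5, 8, 4]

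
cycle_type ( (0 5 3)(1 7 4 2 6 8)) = 3.6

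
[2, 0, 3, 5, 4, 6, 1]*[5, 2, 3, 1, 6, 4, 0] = [3, 5, 1, 4, 6, 0, 2]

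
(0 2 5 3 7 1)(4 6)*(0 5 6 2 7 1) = (0 7)(1 5 3)(2 6 4)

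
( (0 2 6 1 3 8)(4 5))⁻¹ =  (0 8 3 1 6 2)(4 5)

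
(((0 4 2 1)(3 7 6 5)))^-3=(0 4 2 1)(3 7 6 5)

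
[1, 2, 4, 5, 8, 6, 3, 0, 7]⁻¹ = [7, 0, 1, 6, 2, 3, 5, 8, 4]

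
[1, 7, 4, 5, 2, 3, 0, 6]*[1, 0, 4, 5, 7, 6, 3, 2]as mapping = [0→0, 1→2, 2→7, 3→6, 4→4, 5→5, 6→1, 7→3]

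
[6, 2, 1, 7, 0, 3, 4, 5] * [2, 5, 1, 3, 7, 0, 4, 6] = [4, 1, 5, 6, 2, 3, 7, 0]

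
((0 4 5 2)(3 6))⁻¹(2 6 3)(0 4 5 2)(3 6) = (0 3 6)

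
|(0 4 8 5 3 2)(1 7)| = 6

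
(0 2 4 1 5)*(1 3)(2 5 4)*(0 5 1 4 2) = (0 1 2)(3 4)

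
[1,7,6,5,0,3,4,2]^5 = [4,0,7,5,6,3,2,1]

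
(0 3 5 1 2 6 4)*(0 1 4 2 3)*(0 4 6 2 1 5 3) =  (0 4 5 6 1)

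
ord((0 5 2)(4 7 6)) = 3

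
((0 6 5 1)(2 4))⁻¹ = (0 1 5 6)(2 4)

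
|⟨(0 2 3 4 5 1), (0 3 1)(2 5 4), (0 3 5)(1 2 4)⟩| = 720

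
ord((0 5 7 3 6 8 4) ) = 7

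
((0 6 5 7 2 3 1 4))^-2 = (0 1 2 5)(3 7 6 4)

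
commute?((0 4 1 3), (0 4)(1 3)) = no:(0 4 1 3)*(0 4)(1 3) = (3 4), (0 4)(1 3)*(0 4 1 3) = (0 1)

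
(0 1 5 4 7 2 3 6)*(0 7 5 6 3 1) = (1 6 7 2)(4 5)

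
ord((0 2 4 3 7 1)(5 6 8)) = 6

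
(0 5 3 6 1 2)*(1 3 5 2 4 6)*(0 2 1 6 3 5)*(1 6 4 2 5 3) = (0 6 3 4 1 2 5)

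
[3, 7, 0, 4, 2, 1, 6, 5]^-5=[2, 7, 4, 0, 3, 1, 6, 5]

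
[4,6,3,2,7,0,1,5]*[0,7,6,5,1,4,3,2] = [1,3,5,6,2,0,7,4]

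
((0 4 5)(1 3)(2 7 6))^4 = (0 4 5)(2 7 6)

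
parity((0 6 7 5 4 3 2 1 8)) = even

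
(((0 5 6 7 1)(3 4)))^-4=(0 5 6 7 1)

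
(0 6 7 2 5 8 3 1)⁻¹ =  (0 1 3 8 5 2 7 6)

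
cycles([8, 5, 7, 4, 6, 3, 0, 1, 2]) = (0 8 2 7 1 5 3 4 6)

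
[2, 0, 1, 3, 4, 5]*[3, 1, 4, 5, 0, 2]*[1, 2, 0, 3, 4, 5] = [4, 3, 2, 5, 1, 0]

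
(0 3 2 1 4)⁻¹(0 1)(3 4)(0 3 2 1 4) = (0 2)(3 4)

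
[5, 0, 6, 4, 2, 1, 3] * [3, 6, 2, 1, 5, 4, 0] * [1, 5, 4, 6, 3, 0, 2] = [3, 6, 1, 0, 4, 2, 5]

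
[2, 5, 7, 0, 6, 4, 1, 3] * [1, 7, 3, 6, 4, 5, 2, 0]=[3, 5, 0, 1, 2, 4, 7, 6]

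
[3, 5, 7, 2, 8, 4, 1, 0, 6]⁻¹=[7, 6, 3, 0, 5, 1, 8, 2, 4]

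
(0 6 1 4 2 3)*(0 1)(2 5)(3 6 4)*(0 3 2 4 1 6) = (0 1 2)(3 6)(4 5)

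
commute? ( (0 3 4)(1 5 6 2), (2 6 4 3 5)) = no: (0 3 4)(1 5 6 2)*(2 6 4 3 5) = (0 5 4)(1 2), (2 6 4 3 5)*(0 3 4)(1 5 6 2) = (0 3 6)(1 5)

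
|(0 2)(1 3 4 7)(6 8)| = 4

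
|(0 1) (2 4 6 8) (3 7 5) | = 12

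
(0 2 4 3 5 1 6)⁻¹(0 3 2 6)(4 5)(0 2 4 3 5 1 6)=(0 2 5 4)(1 3)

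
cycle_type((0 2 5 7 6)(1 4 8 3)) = 4.5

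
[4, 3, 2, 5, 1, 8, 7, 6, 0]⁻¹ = [8, 4, 2, 1, 0, 3, 7, 6, 5]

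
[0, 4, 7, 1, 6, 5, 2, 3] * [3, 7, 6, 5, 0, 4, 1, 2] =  [3, 0, 2, 7, 1, 4, 6, 5]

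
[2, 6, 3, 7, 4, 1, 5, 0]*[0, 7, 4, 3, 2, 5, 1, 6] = [4, 1, 3, 6, 2, 7, 5, 0]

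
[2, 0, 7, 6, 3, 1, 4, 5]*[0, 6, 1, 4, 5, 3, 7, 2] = [1, 0, 2, 7, 4, 6, 5, 3]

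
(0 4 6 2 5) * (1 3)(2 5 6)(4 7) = (0 7 4 2 6 5)(1 3)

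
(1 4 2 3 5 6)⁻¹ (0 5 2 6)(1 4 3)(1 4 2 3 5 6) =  (0 6 3 1)(2 5 4)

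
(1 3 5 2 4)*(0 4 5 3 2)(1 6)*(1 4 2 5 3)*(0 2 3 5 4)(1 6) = (0 3 6)(1 4)(2 5)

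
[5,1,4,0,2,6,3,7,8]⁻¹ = [3,1,4,6,2,0,5,7,8]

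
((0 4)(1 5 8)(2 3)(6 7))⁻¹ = (0 4)(1 8 5)(2 3)(6 7)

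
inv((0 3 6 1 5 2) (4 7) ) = (0 2 5 1 6 3) (4 7) 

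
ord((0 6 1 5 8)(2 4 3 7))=20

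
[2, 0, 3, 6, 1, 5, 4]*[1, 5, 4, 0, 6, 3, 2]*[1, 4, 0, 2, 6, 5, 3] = [6, 4, 1, 0, 5, 2, 3]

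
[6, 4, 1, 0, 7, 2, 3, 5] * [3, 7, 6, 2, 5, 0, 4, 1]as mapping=[0→4, 1→5, 2→7, 3→3, 4→1, 5→6, 6→2, 7→0]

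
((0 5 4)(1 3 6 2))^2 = (0 4 5)(1 6)(2 3)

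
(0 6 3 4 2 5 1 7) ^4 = (0 2) (1 3) (4 7) (5 6) 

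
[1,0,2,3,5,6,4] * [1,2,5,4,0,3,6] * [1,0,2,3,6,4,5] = [2,0,4,6,3,5,1]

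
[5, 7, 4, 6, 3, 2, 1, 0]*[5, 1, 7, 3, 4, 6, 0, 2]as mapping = [0→6, 1→2, 2→4, 3→0, 4→3, 5→7, 6→1, 7→5]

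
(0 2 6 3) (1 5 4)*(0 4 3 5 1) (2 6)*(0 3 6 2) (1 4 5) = (0 2) (1 4 3 5 6) 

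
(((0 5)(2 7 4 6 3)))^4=(2 3 6 4 7)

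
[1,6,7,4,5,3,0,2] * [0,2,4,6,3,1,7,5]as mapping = [0→2,1→7,2→5,3→3,4→1,5→6,6→0,7→4]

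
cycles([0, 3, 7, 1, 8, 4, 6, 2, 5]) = (1 3)(2 7)(4 8 5)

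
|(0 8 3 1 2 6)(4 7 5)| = 6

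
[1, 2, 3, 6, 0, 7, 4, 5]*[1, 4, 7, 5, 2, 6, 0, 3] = [4, 7, 5, 0, 1, 3, 2, 6] 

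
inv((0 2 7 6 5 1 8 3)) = (0 3 8 1 5 6 7 2)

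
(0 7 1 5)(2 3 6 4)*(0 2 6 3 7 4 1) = (0 4 6 1 5 2 7)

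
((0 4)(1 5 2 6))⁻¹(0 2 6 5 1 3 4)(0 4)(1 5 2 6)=(0 4 6 1 2 5 3)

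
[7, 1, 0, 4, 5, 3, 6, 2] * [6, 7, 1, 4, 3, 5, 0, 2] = [2, 7, 6, 3, 5, 4, 0, 1]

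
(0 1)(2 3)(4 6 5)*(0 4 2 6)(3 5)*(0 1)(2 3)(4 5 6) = (1 5 3 4)(2 6)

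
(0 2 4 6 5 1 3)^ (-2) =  (0 1 6 2 3 5 4)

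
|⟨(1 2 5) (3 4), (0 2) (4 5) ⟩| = 720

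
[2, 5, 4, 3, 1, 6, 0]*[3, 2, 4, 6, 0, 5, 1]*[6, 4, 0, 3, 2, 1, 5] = [2, 1, 6, 5, 0, 4, 3]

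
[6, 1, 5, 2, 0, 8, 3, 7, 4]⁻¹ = [4, 1, 3, 6, 8, 2, 0, 7, 5]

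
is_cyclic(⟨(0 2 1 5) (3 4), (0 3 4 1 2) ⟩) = no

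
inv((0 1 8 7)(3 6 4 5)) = (0 7 8 1)(3 5 4 6)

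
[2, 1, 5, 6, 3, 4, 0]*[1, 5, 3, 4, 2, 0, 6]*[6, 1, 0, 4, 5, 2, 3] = [4, 2, 6, 3, 5, 0, 1]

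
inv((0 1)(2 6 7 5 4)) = (0 1)(2 4 5 7 6)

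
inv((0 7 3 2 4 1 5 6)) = (0 6 5 1 4 2 3 7)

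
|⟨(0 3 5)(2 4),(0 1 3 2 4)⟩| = 720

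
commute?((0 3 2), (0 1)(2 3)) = no:(0 3 2)*(0 1)(2 3) = (0 2 1), (0 1)(2 3)*(0 3 2) = (0 1 3)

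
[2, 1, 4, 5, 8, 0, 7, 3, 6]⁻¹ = [5, 1, 0, 7, 2, 3, 8, 6, 4]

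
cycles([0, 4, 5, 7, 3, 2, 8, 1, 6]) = (1 4 3 7)(2 5)(6 8)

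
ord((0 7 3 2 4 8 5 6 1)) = 9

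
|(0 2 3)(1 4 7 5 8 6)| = 6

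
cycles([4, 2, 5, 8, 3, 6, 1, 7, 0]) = (0 4 3 8)(1 2 5 6)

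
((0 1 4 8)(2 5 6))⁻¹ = (0 8 4 1)(2 6 5)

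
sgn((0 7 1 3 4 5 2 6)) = -1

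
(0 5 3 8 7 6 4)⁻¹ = (0 4 6 7 8 3 5)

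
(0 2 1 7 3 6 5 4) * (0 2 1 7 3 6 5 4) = (0 1 3 5)(2 7 6 4)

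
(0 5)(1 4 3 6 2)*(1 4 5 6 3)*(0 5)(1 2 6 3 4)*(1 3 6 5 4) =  (0 6 5 4 2 3 1)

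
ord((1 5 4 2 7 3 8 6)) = 8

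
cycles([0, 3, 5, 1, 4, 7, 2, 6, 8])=(1 3) (2 5 7 6) 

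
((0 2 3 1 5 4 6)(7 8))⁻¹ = (0 6 4 5 1 3 2)(7 8)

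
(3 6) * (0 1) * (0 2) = (0 1 2) (3 6) 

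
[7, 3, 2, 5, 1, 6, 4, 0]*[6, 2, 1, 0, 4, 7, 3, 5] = [5, 0, 1, 7, 2, 3, 4, 6]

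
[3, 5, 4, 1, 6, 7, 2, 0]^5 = [0, 1, 6, 3, 2, 5, 4, 7]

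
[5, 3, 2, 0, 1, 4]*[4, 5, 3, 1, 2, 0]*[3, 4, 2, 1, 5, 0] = [3, 4, 1, 5, 0, 2]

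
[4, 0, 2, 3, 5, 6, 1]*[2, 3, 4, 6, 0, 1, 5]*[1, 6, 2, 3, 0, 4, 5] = [1, 2, 0, 5, 6, 4, 3]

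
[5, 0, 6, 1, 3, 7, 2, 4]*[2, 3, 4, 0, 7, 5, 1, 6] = [5, 2, 1, 3, 0, 6, 4, 7]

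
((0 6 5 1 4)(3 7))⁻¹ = (0 4 1 5 6)(3 7)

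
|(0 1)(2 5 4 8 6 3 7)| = 14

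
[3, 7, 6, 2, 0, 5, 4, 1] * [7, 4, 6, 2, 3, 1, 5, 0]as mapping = [0→2, 1→0, 2→5, 3→6, 4→7, 5→1, 6→3, 7→4]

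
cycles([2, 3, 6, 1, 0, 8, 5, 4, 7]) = (0 2 6 5 8 7 4)(1 3)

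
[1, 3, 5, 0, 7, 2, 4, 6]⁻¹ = [3, 0, 5, 1, 6, 2, 7, 4]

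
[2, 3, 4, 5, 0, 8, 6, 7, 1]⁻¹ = [4, 8, 0, 1, 2, 3, 6, 7, 5]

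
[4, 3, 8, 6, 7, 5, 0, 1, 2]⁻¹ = [6, 7, 8, 1, 0, 5, 3, 4, 2]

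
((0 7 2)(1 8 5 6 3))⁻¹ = (0 2 7)(1 3 6 5 8)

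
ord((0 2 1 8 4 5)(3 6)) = 6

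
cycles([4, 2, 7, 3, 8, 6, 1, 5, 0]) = (0 4 8) (1 2 7 5 6) 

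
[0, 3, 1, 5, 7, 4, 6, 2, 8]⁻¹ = [0, 2, 7, 1, 5, 3, 6, 4, 8]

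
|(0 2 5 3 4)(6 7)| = 10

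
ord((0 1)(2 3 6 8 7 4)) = 6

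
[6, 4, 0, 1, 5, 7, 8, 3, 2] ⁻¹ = [2, 3, 8, 7, 1, 4, 0, 5, 6] 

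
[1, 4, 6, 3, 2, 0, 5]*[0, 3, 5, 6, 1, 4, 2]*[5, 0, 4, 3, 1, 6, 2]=[3, 0, 4, 2, 6, 5, 1]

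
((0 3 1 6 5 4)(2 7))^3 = (0 6)(1 4)(2 7)(3 5)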